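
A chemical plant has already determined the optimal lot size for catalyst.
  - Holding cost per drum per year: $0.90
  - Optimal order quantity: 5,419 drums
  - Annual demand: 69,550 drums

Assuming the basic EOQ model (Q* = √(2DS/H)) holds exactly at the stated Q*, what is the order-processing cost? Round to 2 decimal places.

EOQ relation: Q² = 2DS/H, so rearrange for the unknown.
S = Q²H / (2D) = 5,419² × 0.9 / (2 × 69,550) = 190.0000

$190.00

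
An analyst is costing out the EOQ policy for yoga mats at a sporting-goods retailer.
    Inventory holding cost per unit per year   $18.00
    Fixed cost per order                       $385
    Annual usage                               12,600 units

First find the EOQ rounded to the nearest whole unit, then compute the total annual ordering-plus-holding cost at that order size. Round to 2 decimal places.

EOQ = √(2DS/H) = √(2 × 12,600 × 385 / 18)
    = √(539,000.00) ≈ 734.17 → Q = 734 units
Annual ordering cost = (D/Q)·S = (12,600/734) × 385 = $6,608.99
Annual holding cost  = (Q/2)·H = (734/2) × 18 = $6,606.00
Total = $6,608.99 + $6,606.00 = $13,214.99

$13,214.99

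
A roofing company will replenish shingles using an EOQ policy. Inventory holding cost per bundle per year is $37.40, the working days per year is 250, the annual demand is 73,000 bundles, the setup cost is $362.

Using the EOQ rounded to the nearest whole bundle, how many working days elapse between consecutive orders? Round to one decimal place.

4.1 days

EOQ = √(2DS/H) = √(2 × 73,000 × 362 / 37.4)
    = √(1,413,155.08) ≈ 1,188.76 → Q = 1,189 bundles
Days between orders = 250 / (D/Q) = 250 / 61.396 ≈ 4.072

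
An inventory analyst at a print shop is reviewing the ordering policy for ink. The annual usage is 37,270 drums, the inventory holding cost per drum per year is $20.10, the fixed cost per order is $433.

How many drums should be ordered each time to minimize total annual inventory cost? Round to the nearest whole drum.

2DS/H = 2·37,270·433/20.1 = 1,605,762.19
EOQ = √1,605,762.19 ≈ 1,267.19

1,267 drums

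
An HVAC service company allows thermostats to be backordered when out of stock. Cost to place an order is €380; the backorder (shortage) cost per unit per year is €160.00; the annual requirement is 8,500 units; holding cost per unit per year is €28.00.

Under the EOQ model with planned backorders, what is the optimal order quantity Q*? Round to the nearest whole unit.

Basic EOQ = √(2·8,500·380/28) = 480.327
Backorder adjustment √((H+b)/b) = √((28+160)/160) = 1.0840
Q* = 480.327 × 1.0840 ≈ 520.66

521 units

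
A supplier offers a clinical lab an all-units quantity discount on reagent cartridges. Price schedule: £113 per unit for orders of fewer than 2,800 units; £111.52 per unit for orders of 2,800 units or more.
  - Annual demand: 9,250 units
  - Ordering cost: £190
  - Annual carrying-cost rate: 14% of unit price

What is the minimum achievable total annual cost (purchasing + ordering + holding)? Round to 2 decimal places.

£1,052,707.03

H₁ = 14%×£113 = £15.8200;  H₂ = 14%×£111.52 = £15.6128
EOQ₁ = √(2×9,250×190/15.8200) = 471.37  (< 2,800, feasible at tier 1)
EOQ₂ = √(2×9,250×190/15.6128) = 474.48  (< 2,800 → use Q = 2,800 at tier-2 price)
TC(tier 1 (EOQ₁), Q≈471.4) = £1,052,707.03
TC(tier 2, Q≈2,800.0) = £1,054,045.60
Minimum at tier 1 (EOQ₁): £1,052,707.03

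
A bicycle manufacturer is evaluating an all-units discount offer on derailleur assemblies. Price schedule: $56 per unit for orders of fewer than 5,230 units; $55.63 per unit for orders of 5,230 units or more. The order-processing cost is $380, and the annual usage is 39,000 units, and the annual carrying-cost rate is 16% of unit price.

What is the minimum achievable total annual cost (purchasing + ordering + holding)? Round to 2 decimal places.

H₁ = 16%×$56 = $8.9600;  H₂ = 16%×$55.63 = $8.9008
EOQ₁ = √(2×39,000×380/8.9600) = 1,818.80  (< 5,230, feasible at tier 1)
EOQ₂ = √(2×39,000×380/8.9008) = 1,824.84  (< 5,230 → use Q = 5,230 at tier-2 price)
TC(tier 1 (EOQ₁), Q≈1,818.8) = $2,200,296.45
TC(tier 2, Q≈5,230.0) = $2,195,679.24
Minimum at tier 2: $2,195,679.24

$2,195,679.24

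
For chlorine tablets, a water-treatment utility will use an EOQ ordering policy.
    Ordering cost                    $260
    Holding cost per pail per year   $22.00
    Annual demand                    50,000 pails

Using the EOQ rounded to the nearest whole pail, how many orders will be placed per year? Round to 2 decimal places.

46.00 orders per year

2DS/H = 2·50,000·260/22 = 1,181,818.18
EOQ = √1,181,818.18 ≈ 1,087.11 → Q = 1,087
N = D/Q = 50,000/1,087 ≈ 45.998 orders/yr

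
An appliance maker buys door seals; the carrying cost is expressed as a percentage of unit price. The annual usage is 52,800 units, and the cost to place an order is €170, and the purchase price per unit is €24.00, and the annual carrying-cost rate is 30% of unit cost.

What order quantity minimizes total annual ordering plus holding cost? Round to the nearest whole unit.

Carrying cost H = €24 × 30% = €7.2000/unit/yr
Q* = √(2·D·S / H) = √(2·52,800·170 / 7.2) = √2,493,333.3 ≈ 1,579.03

1,579 units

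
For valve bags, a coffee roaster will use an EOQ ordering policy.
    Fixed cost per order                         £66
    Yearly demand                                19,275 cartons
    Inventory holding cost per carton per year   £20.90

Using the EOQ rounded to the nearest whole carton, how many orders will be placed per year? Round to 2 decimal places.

55.23 orders per year

Optimal lot size Q* = (2 × 19,275 × £66 / £20.9)^½ ≈ 348.91 → Q = 349
N = D/Q = 19,275/349 ≈ 55.229 orders/yr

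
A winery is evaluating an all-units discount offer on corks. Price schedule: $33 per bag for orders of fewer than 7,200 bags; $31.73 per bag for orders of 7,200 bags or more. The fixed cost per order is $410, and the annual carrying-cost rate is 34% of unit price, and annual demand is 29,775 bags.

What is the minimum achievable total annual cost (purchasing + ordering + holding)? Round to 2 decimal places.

$985,293.79

H₁ = 34%×$33 = $11.2200;  H₂ = 34%×$31.73 = $10.7882
EOQ₁ = √(2×29,775×410/11.2200) = 1,475.15  (< 7,200, feasible at tier 1)
EOQ₂ = √(2×29,775×410/10.7882) = 1,504.38  (< 7,200 → use Q = 7,200 at tier-2 price)
TC(tier 1 (EOQ₁), Q≈1,475.2) = $999,126.19
TC(tier 2, Q≈7,200.0) = $985,293.79
Minimum at tier 2: $985,293.79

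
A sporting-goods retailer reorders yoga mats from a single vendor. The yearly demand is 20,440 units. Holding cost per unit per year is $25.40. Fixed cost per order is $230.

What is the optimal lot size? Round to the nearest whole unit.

608 units

Optimal lot size Q* = (2 × 20,440 × $230 / $25.4)^½ ≈ 608.42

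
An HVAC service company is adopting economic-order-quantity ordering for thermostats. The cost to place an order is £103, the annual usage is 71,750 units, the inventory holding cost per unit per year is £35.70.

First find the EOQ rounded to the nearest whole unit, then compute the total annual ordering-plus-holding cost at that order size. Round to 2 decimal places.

£22,970.94

Optimal lot size Q* = (2 × 71,750 × £103 / £35.7)^½ ≈ 643.44 → Q = 643 units
Ordering: D/Q × S = 71,750/643 × £103 = £11,493.39
Holding:  Q/2 × H = 643/2 × £35.7 = £11,477.55
Total = £11,493.39 + £11,477.55 = £22,970.94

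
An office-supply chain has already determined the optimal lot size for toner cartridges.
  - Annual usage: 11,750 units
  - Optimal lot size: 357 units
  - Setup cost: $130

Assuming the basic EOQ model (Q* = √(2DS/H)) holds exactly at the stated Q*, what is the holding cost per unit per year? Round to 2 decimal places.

Since Q* = (2DS/H)^½, squaring gives Q*²·H = 2DS.
H = 2DS / Q² = 2 × 11,750 × 130 / 357² = 23.9704

$23.97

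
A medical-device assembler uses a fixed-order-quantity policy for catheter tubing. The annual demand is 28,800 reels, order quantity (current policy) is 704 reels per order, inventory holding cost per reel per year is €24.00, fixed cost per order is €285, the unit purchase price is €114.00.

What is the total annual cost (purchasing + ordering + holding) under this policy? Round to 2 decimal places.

Annual ordering cost = (D/Q)·S = (28,800/704) × 285 = €11,659.09
Annual holding cost  = (Q/2)·H = (704/2) × 24 = €8,448.00
Purchase cost = D·C = 28,800 × 114 = €3,283,200.00
Total = €11,659.09 + €8,448.00 + €3,283,200.00 = €3,303,307.09

€3,303,307.09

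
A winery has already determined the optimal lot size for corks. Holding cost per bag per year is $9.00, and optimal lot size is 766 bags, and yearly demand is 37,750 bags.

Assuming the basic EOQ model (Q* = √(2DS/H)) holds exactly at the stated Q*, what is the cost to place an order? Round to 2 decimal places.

Since Q* = (2DS/H)^½, squaring gives Q*²·H = 2DS.
S = Q²H / (2D) = 766² × 9 / (2 × 37,750) = 69.9444

$69.94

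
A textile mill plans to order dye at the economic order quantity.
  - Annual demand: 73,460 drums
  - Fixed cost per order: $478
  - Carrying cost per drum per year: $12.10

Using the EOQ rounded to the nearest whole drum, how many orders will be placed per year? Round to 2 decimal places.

Q* = √(2·D·S / H) = √(2·73,460·478 / 12.1) = √5,803,947.1 ≈ 2,409.14 → Q = 2,409
Orders per year = D/Q = 73,460 / 2,409 = 30.494

30.49 orders per year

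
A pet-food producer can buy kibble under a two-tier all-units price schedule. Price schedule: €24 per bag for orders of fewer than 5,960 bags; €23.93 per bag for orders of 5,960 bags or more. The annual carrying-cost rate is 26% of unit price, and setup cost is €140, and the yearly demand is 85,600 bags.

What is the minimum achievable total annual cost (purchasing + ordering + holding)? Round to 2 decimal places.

H₁ = 26%×€24 = €6.2400;  H₂ = 26%×€23.93 = €6.2218
EOQ₁ = √(2×85,600×140/6.2400) = 1,959.85  (< 5,960, feasible at tier 1)
EOQ₂ = √(2×85,600×140/6.2218) = 1,962.72  (< 5,960 → use Q = 5,960 at tier-2 price)
TC(tier 1 (EOQ₁), Q≈1,959.9) = €2,066,629.49
TC(tier 2, Q≈5,960.0) = €2,068,959.70
Minimum at tier 1 (EOQ₁): €2,066,629.49

€2,066,629.49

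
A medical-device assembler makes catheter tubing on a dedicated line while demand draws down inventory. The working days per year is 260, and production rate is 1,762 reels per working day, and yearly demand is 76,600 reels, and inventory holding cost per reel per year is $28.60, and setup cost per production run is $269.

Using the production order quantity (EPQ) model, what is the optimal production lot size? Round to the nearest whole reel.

d = 76,600/260 = 294.6154 reels/day;  effective holding cost H(1 − d/p) = 28.6·(1 − 294.6154/1762) = 23.81793
Q* = √(2DS / H_eff) = √(2·76,600·269 / 23.81793) ≈ 1,315.39

1,315 reels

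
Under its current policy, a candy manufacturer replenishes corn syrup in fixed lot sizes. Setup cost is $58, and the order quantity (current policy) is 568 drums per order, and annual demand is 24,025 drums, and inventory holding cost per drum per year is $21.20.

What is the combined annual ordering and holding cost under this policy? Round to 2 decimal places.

Orders/yr = 24,025/568 = 42.298; ordering cost = 42.298 × $58 = $2,453.26
Average inventory = 568/2 = 284; holding cost = 284 × $21.2 = $6,020.80
Total = $2,453.26 + $6,020.80 = $8,474.06

$8,474.06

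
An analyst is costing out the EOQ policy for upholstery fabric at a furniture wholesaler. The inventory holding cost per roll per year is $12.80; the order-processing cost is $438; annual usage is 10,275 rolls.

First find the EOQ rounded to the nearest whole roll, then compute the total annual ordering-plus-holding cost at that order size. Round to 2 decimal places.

2DS/H = 2·10,275·438/12.8 = 703,195.31
EOQ = √703,195.31 ≈ 838.57 → Q = 839 rolls
Orders/yr = 10,275/839 = 12.247; ordering cost = 12.247 × $438 = $5,364.06
Average inventory = 839/2 = 419.5; holding cost = 419.5 × $12.8 = $5,369.60
Total = $5,364.06 + $5,369.60 = $10,733.66

$10,733.66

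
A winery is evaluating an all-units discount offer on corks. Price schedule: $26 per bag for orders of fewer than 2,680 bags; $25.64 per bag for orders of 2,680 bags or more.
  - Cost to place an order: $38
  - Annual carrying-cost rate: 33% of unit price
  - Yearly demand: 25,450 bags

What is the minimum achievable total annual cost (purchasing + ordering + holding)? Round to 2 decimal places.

H₁ = 33%×$26 = $8.5800;  H₂ = 33%×$25.64 = $8.4612
EOQ₁ = √(2×25,450×38/8.5800) = 474.80  (< 2,680, feasible at tier 1)
EOQ₂ = √(2×25,450×38/8.4612) = 478.12  (< 2,680 → use Q = 2,680 at tier-2 price)
TC(tier 1 (EOQ₁), Q≈474.8) = $665,773.75
TC(tier 2, Q≈2,680.0) = $664,236.87
Minimum at tier 2: $664,236.87

$664,236.87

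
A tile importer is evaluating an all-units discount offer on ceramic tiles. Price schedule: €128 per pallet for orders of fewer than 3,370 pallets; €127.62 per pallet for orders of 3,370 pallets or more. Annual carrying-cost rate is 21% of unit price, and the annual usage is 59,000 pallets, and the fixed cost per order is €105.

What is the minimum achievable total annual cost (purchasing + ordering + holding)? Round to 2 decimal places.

H₁ = 21%×€128 = €26.8800;  H₂ = 21%×€127.62 = €26.8002
EOQ₁ = √(2×59,000×105/26.8800) = 678.92  (< 3,370, feasible at tier 1)
EOQ₂ = √(2×59,000×105/26.8002) = 679.93  (< 3,370 → use Q = 3,370 at tier-2 price)
TC(tier 1 (EOQ₁), Q≈678.9) = €7,570,249.47
TC(tier 2, Q≈3,370.0) = €7,576,576.62
Minimum at tier 1 (EOQ₁): €7,570,249.47

€7,570,249.47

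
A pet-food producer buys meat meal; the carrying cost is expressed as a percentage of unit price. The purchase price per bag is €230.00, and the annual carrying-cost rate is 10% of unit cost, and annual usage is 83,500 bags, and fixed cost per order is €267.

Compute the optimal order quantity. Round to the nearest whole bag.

1,392 bags

H = i·C = 0.1 × €230 = €23.0000 per bag-year
Q* = √(2·D·S / H) = √(2·83,500·267 / 23) = √1,938,652.2 ≈ 1,392.35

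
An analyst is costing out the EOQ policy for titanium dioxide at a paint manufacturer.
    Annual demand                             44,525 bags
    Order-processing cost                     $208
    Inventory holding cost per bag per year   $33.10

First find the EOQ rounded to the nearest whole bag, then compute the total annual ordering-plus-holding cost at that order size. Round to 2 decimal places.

$24,760.68

Optimal lot size Q* = (2 × 44,525 × $208 / $33.1)^½ ≈ 748.06 → Q = 748 bags
Ordering: D/Q × S = 44,525/748 × $208 = $12,381.28
Holding:  Q/2 × H = 748/2 × $33.1 = $12,379.40
Total = $12,381.28 + $12,379.40 = $24,760.68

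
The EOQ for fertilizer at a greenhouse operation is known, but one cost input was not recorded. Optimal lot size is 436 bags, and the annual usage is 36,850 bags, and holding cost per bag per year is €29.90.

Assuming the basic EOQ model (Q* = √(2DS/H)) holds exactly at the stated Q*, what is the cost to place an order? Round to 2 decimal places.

From Q* = √(2DS/H) ⇒ Q*² = 2DS/H.
S = Q²H / (2D) = 436² × 29.9 / (2 × 36,850) = 77.1217

€77.12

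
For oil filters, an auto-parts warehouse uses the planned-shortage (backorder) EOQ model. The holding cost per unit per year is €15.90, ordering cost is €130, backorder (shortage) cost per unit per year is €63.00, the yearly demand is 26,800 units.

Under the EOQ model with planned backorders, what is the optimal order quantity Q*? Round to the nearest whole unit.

741 units

Q* = √(2DS/H) · √((H + b)/b)
   = √(2 × 26,800 × 130 / 15.9) · √((15.9 + 63) / 63)
   = 661.996 × 1.1191 ≈ 740.84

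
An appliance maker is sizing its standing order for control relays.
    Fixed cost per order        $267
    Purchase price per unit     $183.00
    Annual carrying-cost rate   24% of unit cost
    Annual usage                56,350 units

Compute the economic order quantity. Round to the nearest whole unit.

828 units

H = i·C = 0.24 × $183 = $43.9200 per unit-year
EOQ = √(2DS/H) = √(2 × 56,350 × 267 / 43.92)
    = √(685,129.78) ≈ 827.73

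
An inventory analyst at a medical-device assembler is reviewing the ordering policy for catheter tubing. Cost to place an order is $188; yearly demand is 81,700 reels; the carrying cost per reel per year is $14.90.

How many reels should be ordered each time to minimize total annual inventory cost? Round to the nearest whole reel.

1,436 reels

EOQ = √(2DS/H) = √(2 × 81,700 × 188 / 14.9)
    = √(2,061,691.28) ≈ 1,435.86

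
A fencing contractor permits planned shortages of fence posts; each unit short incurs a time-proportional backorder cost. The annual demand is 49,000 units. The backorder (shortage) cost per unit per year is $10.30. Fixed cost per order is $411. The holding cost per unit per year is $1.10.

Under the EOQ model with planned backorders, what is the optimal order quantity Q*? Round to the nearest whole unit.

Basic EOQ = √(2·49,000·411/1.1) = 6,051.146
Backorder adjustment √((H+b)/b) = √((1.1+10.3)/10.3) = 1.0520
Q* = 6,051.146 × 1.0520 ≈ 6,366.07

6,366 units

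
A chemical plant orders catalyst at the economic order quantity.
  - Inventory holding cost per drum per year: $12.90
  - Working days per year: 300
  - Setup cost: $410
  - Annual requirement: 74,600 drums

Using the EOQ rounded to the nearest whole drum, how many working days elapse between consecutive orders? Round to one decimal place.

2DS/H = 2·74,600·410/12.9 = 4,742,015.50
EOQ = √4,742,015.50 ≈ 2,177.62 → Q = 2,178 drums
Days between orders = 300 / (D/Q) = 300 / 34.252 ≈ 8.759

8.8 days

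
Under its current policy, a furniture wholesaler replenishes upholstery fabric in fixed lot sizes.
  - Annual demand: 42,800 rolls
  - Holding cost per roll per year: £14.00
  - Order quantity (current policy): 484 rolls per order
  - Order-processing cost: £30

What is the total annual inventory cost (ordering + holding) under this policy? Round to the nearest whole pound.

£6,041

Orders/yr = 42,800/484 = 88.430; ordering cost = 88.430 × £30 = £2,652.89
Average inventory = 484/2 = 242; holding cost = 242 × £14 = £3,388.00
Total = £2,652.89 + £3,388.00 = £6,040.89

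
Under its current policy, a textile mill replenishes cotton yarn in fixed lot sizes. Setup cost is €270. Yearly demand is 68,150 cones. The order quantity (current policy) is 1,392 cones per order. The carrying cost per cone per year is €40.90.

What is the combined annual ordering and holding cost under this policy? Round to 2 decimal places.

Annual ordering cost = (D/Q)·S = (68,150/1,392) × 270 = €13,218.75
Annual holding cost  = (Q/2)·H = (1,392/2) × 40.9 = €28,466.40
Total = €13,218.75 + €28,466.40 = €41,685.15

€41,685.15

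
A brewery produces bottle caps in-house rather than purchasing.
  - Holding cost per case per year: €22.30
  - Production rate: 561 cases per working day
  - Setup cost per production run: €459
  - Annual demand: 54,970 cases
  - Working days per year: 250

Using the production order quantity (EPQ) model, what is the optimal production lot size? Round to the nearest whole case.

1,929 cases

Daily demand d = 54,970/250 = 219.880; p = 561; 1 − d/p = 0.60806
EPQ = √(2DS / (H(1 − d/p)))
    = √(2 × 54,970 × 459 / (22.3 × 0.60806)) ≈ 1,929.12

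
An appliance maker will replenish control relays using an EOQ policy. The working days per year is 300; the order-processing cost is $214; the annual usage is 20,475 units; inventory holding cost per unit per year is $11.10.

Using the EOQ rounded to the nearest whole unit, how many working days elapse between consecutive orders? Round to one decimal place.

Q* = √(2·D·S / H) = √(2·20,475·214 / 11.1) = √789,486.5 ≈ 888.53 → Q = 889 units
Cycle time = (working days × Q)/D = (300 × 889) / 20,475 = 13.026 days

13.0 days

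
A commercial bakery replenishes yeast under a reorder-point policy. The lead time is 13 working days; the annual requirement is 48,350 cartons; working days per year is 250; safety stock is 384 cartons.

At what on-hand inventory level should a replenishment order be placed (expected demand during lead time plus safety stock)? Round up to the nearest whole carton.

Daily demand d = 48,350 / 250 = 193.400 cartons/day
Demand during lead time = 193.400 × 13 = 2,514.20
Reorder point = 2,514.20 + 384 = 2,898.20 → round up

2,899 cartons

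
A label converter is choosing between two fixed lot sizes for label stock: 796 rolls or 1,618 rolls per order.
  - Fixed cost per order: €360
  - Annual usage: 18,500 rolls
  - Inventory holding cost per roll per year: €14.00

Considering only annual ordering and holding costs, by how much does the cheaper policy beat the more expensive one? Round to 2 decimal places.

€1,503.36

For each Q, cost = (D/Q)·S + (Q/2)·H.
TC(796) = (18,500/796)×360 + (796/2)×14 = €13,938.83
TC(1,618) = (18,500/1,618)×360 + (1,618/2)×14 = €15,442.19
Lots of 796 are cheaper by €1,503.36.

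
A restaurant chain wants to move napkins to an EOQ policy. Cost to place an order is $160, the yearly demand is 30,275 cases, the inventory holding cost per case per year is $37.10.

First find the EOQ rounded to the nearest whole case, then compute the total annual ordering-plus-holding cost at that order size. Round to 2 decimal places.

Optimal lot size Q* = (2 × 30,275 × $160 / $37.1)^½ ≈ 511.01 → Q = 511 cases
Orders/yr = 30,275/511 = 59.247; ordering cost = 59.247 × $160 = $9,479.45
Average inventory = 511/2 = 255.5; holding cost = 255.5 × $37.1 = $9,479.05
Total = $9,479.45 + $9,479.05 = $18,958.50

$18,958.50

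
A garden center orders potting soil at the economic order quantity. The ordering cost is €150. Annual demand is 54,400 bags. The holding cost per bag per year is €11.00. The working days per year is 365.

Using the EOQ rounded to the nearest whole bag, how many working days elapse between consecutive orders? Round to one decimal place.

Q* = √(2·D·S / H) = √(2·54,400·150 / 11) = √1,483,636.4 ≈ 1,218.05 → Q = 1,218 bags
Cycle time = (working days × Q)/D = (365 × 1,218) / 54,400 = 8.172 days

8.2 days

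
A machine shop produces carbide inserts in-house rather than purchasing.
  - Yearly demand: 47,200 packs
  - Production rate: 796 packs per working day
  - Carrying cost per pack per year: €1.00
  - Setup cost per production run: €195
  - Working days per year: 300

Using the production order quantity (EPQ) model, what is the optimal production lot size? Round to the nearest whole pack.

Daily demand d = 47,200/300 = 157.333; p = 796; 1 − d/p = 0.80235
EPQ = √(2DS / (H(1 − d/p)))
    = √(2 × 47,200 × 195 / (1 × 0.80235)) ≈ 4,789.86

4,790 packs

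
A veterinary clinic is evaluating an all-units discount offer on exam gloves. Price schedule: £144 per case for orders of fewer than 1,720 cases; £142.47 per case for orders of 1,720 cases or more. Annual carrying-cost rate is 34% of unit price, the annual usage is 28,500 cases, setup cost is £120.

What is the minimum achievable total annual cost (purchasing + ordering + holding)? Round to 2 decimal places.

H₁ = 34%×£144 = £48.9600;  H₂ = 34%×£142.47 = £48.4398
EOQ₁ = √(2×28,500×120/48.9600) = 373.77  (< 1,720, feasible at tier 1)
EOQ₂ = √(2×28,500×120/48.4398) = 375.77  (< 1,720 → use Q = 1,720 at tier-2 price)
TC(tier 1 (EOQ₁), Q≈373.8) = £4,122,299.90
TC(tier 2, Q≈1,720.0) = £4,104,041.60
Minimum at tier 2: £4,104,041.60

£4,104,041.60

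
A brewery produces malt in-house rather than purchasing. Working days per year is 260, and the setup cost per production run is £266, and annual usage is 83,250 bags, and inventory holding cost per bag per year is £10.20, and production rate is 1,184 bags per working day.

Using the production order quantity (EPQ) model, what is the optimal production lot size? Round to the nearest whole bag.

2,440 bags

Daily demand d = 83,250/260 = 320.192; p = 1184; 1 − d/p = 0.72957
EPQ = √(2DS / (H(1 − d/p)))
    = √(2 × 83,250 × 266 / (10.2 × 0.72957)) ≈ 2,439.58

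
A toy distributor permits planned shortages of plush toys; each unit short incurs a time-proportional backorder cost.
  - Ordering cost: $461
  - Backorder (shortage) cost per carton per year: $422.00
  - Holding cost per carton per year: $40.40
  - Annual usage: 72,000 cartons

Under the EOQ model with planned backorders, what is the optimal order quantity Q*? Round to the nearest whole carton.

Basic EOQ = √(2·72,000·461/40.4) = 1,281.861
Backorder adjustment √((H+b)/b) = √((40.4+422)/422) = 1.0468
Q* = 1,281.861 × 1.0468 ≈ 1,341.82

1,342 cartons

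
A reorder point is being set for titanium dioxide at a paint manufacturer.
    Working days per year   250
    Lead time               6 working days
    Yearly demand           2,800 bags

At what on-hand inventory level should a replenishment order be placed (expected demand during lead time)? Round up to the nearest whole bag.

68 bags

Daily demand d = 2,800 / 250 = 11.200 bags/day
Demand during lead time = 11.200 × 6 = 67.20
Reorder point = 67.20 → round up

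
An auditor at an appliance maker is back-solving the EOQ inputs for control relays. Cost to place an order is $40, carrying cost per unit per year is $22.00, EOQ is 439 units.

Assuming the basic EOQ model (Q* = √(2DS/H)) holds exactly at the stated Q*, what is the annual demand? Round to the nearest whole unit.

52,998 units per year

EOQ relation: Q² = 2DS/H, so rearrange for the unknown.
D = Q²H / (2S) = 439² × 22 / (2 × 40) = 52,998.28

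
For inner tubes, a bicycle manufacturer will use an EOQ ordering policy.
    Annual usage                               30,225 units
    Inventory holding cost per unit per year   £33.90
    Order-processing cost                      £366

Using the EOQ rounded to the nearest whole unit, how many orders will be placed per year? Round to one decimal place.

37.4 orders per year

Optimal lot size Q* = (2 × 30,225 × £366 / £33.9)^½ ≈ 807.87 → Q = 808
N = D/Q = 30,225/808 ≈ 37.407 orders/yr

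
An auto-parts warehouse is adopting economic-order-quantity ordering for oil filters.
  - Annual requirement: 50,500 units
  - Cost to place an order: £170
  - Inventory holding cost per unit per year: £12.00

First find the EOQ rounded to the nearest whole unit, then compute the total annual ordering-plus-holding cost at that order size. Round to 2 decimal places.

£14,354.09

Optimal lot size Q* = (2 × 50,500 × £170 / £12)^½ ≈ 1,196.17 → Q = 1,196 units
Annual ordering cost = (D/Q)·S = (50,500/1,196) × 170 = £7,178.09
Annual holding cost  = (Q/2)·H = (1,196/2) × 12 = £7,176.00
Total = £7,178.09 + £7,176.00 = £14,354.09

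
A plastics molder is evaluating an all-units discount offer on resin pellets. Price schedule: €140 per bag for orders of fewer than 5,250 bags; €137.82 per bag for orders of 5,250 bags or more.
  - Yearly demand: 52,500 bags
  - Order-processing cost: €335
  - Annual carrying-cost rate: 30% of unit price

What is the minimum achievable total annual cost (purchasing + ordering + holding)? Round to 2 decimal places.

H₁ = 30%×€140 = €42.0000;  H₂ = 30%×€137.82 = €41.3460
EOQ₁ = √(2×52,500×335/42.0000) = 915.15  (< 5,250, feasible at tier 1)
EOQ₂ = √(2×52,500×335/41.3460) = 922.36  (< 5,250 → use Q = 5,250 at tier-2 price)
TC(tier 1 (EOQ₁), Q≈915.2) = €7,388,436.31
TC(tier 2, Q≈5,250.0) = €7,347,433.25
Minimum at tier 2: €7,347,433.25

€7,347,433.25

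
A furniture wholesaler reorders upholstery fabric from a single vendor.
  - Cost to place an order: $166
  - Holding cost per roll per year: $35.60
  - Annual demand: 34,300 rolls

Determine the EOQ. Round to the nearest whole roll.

566 rolls

Q* = √(2·D·S / H) = √(2·34,300·166 / 35.6) = √319,876.4 ≈ 565.58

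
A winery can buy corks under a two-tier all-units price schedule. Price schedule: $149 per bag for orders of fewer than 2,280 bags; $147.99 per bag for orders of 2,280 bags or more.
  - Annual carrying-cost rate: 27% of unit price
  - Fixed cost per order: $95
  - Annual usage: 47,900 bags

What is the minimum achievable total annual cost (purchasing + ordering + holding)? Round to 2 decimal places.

$7,136,268.16

H₁ = 27%×$149 = $40.2300;  H₂ = 27%×$147.99 = $39.9573
EOQ₁ = √(2×47,900×95/40.2300) = 475.63  (< 2,280, feasible at tier 1)
EOQ₂ = √(2×47,900×95/39.9573) = 477.25  (< 2,280 → use Q = 2,280 at tier-2 price)
TC(tier 1 (EOQ₁), Q≈475.6) = $7,156,234.61
TC(tier 2, Q≈2,280.0) = $7,136,268.16
Minimum at tier 2: $7,136,268.16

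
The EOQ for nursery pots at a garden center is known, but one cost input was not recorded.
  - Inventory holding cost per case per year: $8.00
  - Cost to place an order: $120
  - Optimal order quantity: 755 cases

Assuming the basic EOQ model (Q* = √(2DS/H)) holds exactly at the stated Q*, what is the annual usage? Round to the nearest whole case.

Since Q* = (2DS/H)^½, squaring gives Q*²·H = 2DS.
D = Q²H / (2S) = 755² × 8 / (2 × 120) = 19,000.83

19,001 cases per year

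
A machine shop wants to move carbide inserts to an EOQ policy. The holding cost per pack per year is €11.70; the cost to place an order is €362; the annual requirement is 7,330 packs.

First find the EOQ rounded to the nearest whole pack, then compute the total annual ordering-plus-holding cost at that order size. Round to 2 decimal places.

Q* = √(2·D·S / H) = √(2·7,330·362 / 11.7) = √453,582.9 ≈ 673.49 → Q = 673 packs
Annual ordering cost = (D/Q)·S = (7,330/673) × 362 = €3,942.73
Annual holding cost  = (Q/2)·H = (673/2) × 11.7 = €3,937.05
Total = €3,942.73 + €3,937.05 = €7,879.78

€7,879.78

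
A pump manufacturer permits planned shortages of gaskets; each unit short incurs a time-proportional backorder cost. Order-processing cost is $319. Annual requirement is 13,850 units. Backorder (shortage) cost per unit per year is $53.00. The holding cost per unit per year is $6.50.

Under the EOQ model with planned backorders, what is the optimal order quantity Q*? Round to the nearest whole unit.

1,235 units

Q* = √(2DS/H) · √((H + b)/b)
   = √(2 × 13,850 × 319 / 6.5) · √((6.5 + 53) / 53)
   = 1,165.946 × 1.0595 ≈ 1,235.38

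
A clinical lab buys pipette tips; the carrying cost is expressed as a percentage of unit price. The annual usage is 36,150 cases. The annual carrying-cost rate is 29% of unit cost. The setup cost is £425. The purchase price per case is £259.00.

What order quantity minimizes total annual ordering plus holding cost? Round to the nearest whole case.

Holding cost per case per year: H = 29% × £259 = £75.1100
2DS/H = 2·36,150·425/75.11 = 409,099.99
EOQ = √409,099.99 ≈ 639.61

640 cases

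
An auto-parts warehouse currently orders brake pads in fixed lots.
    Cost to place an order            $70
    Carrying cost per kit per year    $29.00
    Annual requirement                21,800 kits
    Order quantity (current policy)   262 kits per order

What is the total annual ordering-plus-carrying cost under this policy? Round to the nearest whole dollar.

$9,623

Orders/yr = 21,800/262 = 83.206; ordering cost = 83.206 × $70 = $5,824.43
Average inventory = 262/2 = 131; holding cost = 131 × $29 = $3,799.00
Total = $5,824.43 + $3,799.00 = $9,623.43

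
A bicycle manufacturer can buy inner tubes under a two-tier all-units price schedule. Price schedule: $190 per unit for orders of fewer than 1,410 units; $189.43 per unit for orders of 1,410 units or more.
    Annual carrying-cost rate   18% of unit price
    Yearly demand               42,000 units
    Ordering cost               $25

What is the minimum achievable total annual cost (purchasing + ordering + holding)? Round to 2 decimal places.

H₁ = 18%×$190 = $34.2000;  H₂ = 18%×$189.43 = $34.0974
EOQ₁ = √(2×42,000×25/34.2000) = 247.80  (< 1,410, feasible at tier 1)
EOQ₂ = √(2×42,000×25/34.0974) = 248.17  (< 1,410 → use Q = 1,410 at tier-2 price)
TC(tier 1 (EOQ₁), Q≈247.8) = $7,988,474.67
TC(tier 2, Q≈1,410.0) = $7,980,843.35
Minimum at tier 2: $7,980,843.35

$7,980,843.35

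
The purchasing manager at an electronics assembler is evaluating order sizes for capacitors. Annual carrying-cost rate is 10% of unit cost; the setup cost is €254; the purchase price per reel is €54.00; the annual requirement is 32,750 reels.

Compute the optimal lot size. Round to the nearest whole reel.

Holding cost per reel per year: H = 10% × €54 = €5.4000
Optimal lot size Q* = (2 × 32,750 × €254 / €5.4)^½ ≈ 1,755.26

1,755 reels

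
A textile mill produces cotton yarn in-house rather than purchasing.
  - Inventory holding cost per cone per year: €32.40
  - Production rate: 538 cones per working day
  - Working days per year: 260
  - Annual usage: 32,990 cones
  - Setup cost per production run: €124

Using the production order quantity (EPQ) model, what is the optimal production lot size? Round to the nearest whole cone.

d = 32,990/260 = 126.8846 cones/day;  effective holding cost H(1 − d/p) = 32.4·(1 − 126.8846/538) = 24.75862
Q* = √(2DS / H_eff) = √(2·32,990·124 / 24.75862) ≈ 574.85

575 cones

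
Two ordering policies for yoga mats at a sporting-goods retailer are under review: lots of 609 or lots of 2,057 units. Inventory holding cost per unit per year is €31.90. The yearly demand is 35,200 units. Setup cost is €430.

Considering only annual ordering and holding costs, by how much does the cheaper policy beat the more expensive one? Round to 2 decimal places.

€5,600.03

For each Q, cost = (D/Q)·S + (Q/2)·H.
TC(609) = (35,200/609)×430 + (609/2)×31.9 = €34,567.41
TC(2,057) = (35,200/2,057)×430 + (2,057/2)×31.9 = €40,167.44
Cheaper: Q = 609.  Difference = €5,600.03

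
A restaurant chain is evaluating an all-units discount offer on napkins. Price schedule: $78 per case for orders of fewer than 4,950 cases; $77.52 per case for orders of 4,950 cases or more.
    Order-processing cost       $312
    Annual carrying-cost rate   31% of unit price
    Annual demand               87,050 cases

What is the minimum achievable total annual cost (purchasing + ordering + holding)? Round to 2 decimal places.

$6,813,080.01

H₁ = 31%×$78 = $24.1800;  H₂ = 31%×$77.52 = $24.0312
EOQ₁ = √(2×87,050×312/24.1800) = 1,498.82  (< 4,950, feasible at tier 1)
EOQ₂ = √(2×87,050×312/24.0312) = 1,503.45  (< 4,950 → use Q = 4,950 at tier-2 price)
TC(tier 1 (EOQ₁), Q≈1,498.8) = $6,826,141.39
TC(tier 2, Q≈4,950.0) = $6,813,080.01
Minimum at tier 2: $6,813,080.01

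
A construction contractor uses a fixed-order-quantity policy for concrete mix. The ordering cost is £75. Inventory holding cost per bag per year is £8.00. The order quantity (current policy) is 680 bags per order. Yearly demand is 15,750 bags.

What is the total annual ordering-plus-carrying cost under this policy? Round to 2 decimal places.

£4,457.13

Orders/yr = 15,750/680 = 23.162; ordering cost = 23.162 × £75 = £1,737.13
Average inventory = 680/2 = 340; holding cost = 340 × £8 = £2,720.00
Total = £1,737.13 + £2,720.00 = £4,457.13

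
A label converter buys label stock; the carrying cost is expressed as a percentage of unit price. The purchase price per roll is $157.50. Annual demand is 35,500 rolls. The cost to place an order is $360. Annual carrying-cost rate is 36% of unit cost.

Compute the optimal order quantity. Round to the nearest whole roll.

671 rolls

Carrying cost H = $157.5 × 36% = $56.7000/roll/yr
Optimal lot size Q* = (2 × 35,500 × $360 / $56.7)^½ ≈ 671.41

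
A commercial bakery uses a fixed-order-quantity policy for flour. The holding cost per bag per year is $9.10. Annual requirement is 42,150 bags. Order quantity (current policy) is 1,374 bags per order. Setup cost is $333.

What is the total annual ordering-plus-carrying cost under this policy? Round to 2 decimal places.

$16,467.09

Ordering: D/Q × S = 42,150/1,374 × $333 = $10,215.39
Holding:  Q/2 × H = 1,374/2 × $9.1 = $6,251.70
Total = $10,215.39 + $6,251.70 = $16,467.09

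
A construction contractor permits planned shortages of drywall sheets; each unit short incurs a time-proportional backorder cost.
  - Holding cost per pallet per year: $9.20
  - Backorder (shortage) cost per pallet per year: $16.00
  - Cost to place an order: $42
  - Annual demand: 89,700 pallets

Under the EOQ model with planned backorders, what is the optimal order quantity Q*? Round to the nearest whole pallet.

1,136 pallets

Basic EOQ = √(2·89,700·42/9.2) = 904.986
Backorder adjustment √((H+b)/b) = √((9.2+16)/16) = 1.2550
Q* = 904.986 × 1.2550 ≈ 1,135.75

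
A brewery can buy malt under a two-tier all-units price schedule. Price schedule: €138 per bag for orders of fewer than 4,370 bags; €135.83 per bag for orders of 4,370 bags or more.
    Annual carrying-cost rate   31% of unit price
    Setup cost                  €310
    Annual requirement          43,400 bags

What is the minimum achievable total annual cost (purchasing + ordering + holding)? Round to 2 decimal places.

€5,990,105.17

H₁ = 31%×€138 = €42.7800;  H₂ = 31%×€135.83 = €42.1073
EOQ₁ = √(2×43,400×310/42.7800) = 793.09  (< 4,370, feasible at tier 1)
EOQ₂ = √(2×43,400×310/42.1073) = 799.40  (< 4,370 → use Q = 4,370 at tier-2 price)
TC(tier 1 (EOQ₁), Q≈793.1) = €6,023,128.22
TC(tier 2, Q≈4,370.0) = €5,990,105.17
Minimum at tier 2: €5,990,105.17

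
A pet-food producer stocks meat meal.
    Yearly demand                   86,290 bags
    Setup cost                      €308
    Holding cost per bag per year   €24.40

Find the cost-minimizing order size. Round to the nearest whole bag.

1,476 bags

EOQ = √(2DS/H) = √(2 × 86,290 × 308 / 24.4)
    = √(2,178,468.85) ≈ 1,475.96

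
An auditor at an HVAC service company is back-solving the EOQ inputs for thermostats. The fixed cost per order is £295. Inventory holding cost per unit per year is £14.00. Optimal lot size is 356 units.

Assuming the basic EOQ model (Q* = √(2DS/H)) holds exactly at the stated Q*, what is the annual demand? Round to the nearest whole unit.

From Q* = √(2DS/H) ⇒ Q*² = 2DS/H.
D = Q²H / (2S) = 356² × 14 / (2 × 295) = 3,007.29

3,007 units per year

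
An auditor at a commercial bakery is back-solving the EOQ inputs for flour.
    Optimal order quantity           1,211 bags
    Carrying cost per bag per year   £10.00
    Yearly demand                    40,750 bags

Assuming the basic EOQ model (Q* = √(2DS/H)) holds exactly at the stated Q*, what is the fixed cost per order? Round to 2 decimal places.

£179.94

From Q* = √(2DS/H) ⇒ Q*² = 2DS/H.
S = Q²H / (2D) = 1,211² × 10 / (2 × 40,750) = 179.9412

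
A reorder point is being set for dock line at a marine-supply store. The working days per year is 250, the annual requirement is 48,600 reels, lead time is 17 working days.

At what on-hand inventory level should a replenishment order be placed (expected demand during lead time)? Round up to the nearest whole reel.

Daily demand d = 48,600 / 250 = 194.400 reels/day
Demand during lead time = 194.400 × 17 = 3,304.80
Reorder point = 3,304.80 → round up

3,305 reels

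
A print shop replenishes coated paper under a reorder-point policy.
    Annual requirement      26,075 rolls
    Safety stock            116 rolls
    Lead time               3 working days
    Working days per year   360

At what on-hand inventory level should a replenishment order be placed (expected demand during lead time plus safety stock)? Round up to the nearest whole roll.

Daily demand d = 26,075 / 360 = 72.431 rolls/day
Demand during lead time = 72.431 × 3 = 217.29
Reorder point = 217.29 + 116 = 333.29 → round up

334 rolls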